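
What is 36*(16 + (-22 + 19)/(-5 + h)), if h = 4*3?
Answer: 3924/7 ≈ 560.57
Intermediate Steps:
h = 12
36*(16 + (-22 + 19)/(-5 + h)) = 36*(16 + (-22 + 19)/(-5 + 12)) = 36*(16 - 3/7) = 36*(109/7) = 3924/7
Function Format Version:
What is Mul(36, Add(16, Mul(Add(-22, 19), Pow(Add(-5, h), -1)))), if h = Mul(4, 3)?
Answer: Rational(3924, 7) ≈ 560.57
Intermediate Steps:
h = 12
Mul(36, Add(16, Mul(Add(-22, 19), Pow(Add(-5, h), -1)))) = Mul(36, Add(16, Mul(Add(-22, 19), Pow(Add(-5, 12), -1)))) = Mul(36, Add(16, Mul(-3, Pow(7, -1)))) = Mul(36, Add(16, Mul(-3, Rational(1, 7)))) = Mul(36, Add(16, Rational(-3, 7))) = Mul(36, Rational(109, 7)) = Rational(3924, 7)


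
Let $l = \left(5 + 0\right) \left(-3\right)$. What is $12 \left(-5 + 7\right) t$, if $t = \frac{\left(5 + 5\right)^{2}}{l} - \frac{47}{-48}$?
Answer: $- \frac{273}{2} \approx -136.5$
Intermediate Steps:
$l = -15$ ($l = 5 \left(-3\right) = -15$)
$t = - \frac{91}{16}$ ($t = \frac{\left(5 + 5\right)^{2}}{-15} - \frac{47}{-48} = 10^{2} \left(- \frac{1}{15}\right) - - \frac{47}{48} = 100 \left(- \frac{1}{15}\right) + \frac{47}{48} = - \frac{20}{3} + \frac{47}{48} = - \frac{91}{16} \approx -5.6875$)
$12 \left(-5 + 7\right) t = 12 \left(-5 + 7\right) \left(- \frac{91}{16}\right) = 12 \cdot 2 \left(- \frac{91}{16}\right) = 24 \left(- \frac{91}{16}\right) = - \frac{273}{2}$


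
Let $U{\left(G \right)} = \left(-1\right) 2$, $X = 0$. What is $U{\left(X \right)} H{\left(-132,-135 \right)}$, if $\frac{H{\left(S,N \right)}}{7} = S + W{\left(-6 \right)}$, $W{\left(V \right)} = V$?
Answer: $1932$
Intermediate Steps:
$H{\left(S,N \right)} = -42 + 7 S$ ($H{\left(S,N \right)} = 7 \left(S - 6\right) = 7 \left(-6 + S\right) = -42 + 7 S$)
$U{\left(G \right)} = -2$
$U{\left(X \right)} H{\left(-132,-135 \right)} = - 2 \left(-42 + 7 \left(-132\right)\right) = - 2 \left(-42 - 924\right) = \left(-2\right) \left(-966\right) = 1932$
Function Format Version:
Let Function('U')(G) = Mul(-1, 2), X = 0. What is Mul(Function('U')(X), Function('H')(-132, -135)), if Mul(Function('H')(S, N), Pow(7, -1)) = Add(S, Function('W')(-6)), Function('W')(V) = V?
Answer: 1932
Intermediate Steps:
Function('H')(S, N) = Add(-42, Mul(7, S)) (Function('H')(S, N) = Mul(7, Add(S, -6)) = Mul(7, Add(-6, S)) = Add(-42, Mul(7, S)))
Function('U')(G) = -2
Mul(Function('U')(X), Function('H')(-132, -135)) = Mul(-2, Add(-42, Mul(7, -132))) = Mul(-2, Add(-42, -924)) = Mul(-2, -966) = 1932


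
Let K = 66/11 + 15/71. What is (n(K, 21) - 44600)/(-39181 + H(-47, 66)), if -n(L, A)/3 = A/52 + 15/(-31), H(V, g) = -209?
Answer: 71894813/63496680 ≈ 1.1323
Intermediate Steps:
K = 441/71 (K = 66*(1/11) + 15*(1/71) = 6 + 15/71 = 441/71 ≈ 6.2113)
n(L, A) = 45/31 - 3*A/52 (n(L, A) = -3*(A/52 + 15/(-31)) = -3*(A*(1/52) + 15*(-1/31)) = -3*(A/52 - 15/31) = -3*(-15/31 + A/52) = 45/31 - 3*A/52)
(n(K, 21) - 44600)/(-39181 + H(-47, 66)) = ((45/31 - 3/52*21) - 44600)/(-39181 - 209) = ((45/31 - 63/52) - 44600)/(-39390) = (387/1612 - 44600)*(-1/39390) = -71894813/1612*(-1/39390) = 71894813/63496680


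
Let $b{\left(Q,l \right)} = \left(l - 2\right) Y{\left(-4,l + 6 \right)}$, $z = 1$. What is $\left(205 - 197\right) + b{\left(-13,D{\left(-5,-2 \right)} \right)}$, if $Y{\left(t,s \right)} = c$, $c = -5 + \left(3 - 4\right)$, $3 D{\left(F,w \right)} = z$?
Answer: $18$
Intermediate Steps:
$D{\left(F,w \right)} = \frac{1}{3}$ ($D{\left(F,w \right)} = \frac{1}{3} \cdot 1 = \frac{1}{3}$)
$c = -6$ ($c = -5 - 1 = -6$)
$Y{\left(t,s \right)} = -6$
$b{\left(Q,l \right)} = 12 - 6 l$ ($b{\left(Q,l \right)} = \left(l - 2\right) \left(-6\right) = \left(-2 + l\right) \left(-6\right) = 12 - 6 l$)
$\left(205 - 197\right) + b{\left(-13,D{\left(-5,-2 \right)} \right)} = \left(205 - 197\right) + \left(12 - 2\right) = 8 + \left(12 - 2\right) = 8 + 10 = 18$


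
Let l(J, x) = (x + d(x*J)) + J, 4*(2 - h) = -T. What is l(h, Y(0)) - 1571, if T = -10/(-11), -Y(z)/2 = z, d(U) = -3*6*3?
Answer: -35701/22 ≈ -1622.8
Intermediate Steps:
d(U) = -54 (d(U) = -18*3 = -54)
Y(z) = -2*z
T = 10/11 (T = -10*(-1/11) = 10/11 ≈ 0.90909)
h = 49/22 (h = 2 - (-1)*10/(4*11) = 2 - ¼*(-10/11) = 2 + 5/22 = 49/22 ≈ 2.2273)
l(J, x) = -54 + J + x (l(J, x) = (x - 54) + J = (-54 + x) + J = -54 + J + x)
l(h, Y(0)) - 1571 = (-54 + 49/22 - 2*0) - 1571 = (-54 + 49/22 + 0) - 1571 = -1139/22 - 1571 = -35701/22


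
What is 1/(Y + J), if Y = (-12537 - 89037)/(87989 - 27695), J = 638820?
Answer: 10049/6419485251 ≈ 1.5654e-6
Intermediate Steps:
Y = -16929/10049 (Y = -101574/60294 = -101574*1/60294 = -16929/10049 ≈ -1.6846)
1/(Y + J) = 1/(-16929/10049 + 638820) = 1/(6419485251/10049) = 10049/6419485251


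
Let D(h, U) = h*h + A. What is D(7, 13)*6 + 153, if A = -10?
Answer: 387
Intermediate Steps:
D(h, U) = -10 + h² (D(h, U) = h*h - 10 = h² - 10 = -10 + h²)
D(7, 13)*6 + 153 = (-10 + 7²)*6 + 153 = (-10 + 49)*6 + 153 = 39*6 + 153 = 234 + 153 = 387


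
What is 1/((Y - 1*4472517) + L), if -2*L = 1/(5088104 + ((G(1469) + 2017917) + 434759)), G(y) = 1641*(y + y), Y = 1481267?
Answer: -24724076/73955892335001 ≈ -3.3431e-7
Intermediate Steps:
G(y) = 3282*y (G(y) = 1641*(2*y) = 3282*y)
L = -1/24724076 (L = -1/(2*(5088104 + ((3282*1469 + 2017917) + 434759))) = -1/(2*(5088104 + ((4821258 + 2017917) + 434759))) = -1/(2*(5088104 + (6839175 + 434759))) = -1/(2*(5088104 + 7273934)) = -½/12362038 = -½*1/12362038 = -1/24724076 ≈ -4.0446e-8)
1/((Y - 1*4472517) + L) = 1/((1481267 - 1*4472517) - 1/24724076) = 1/((1481267 - 4472517) - 1/24724076) = 1/(-2991250 - 1/24724076) = 1/(-73955892335001/24724076) = -24724076/73955892335001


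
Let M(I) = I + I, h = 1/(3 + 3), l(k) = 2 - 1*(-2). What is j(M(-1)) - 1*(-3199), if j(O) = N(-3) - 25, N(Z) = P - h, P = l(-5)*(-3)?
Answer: 18971/6 ≈ 3161.8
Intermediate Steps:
l(k) = 4 (l(k) = 2 + 2 = 4)
P = -12 (P = 4*(-3) = -12)
h = ⅙ (h = 1/6 = ⅙ ≈ 0.16667)
M(I) = 2*I
N(Z) = -73/6 (N(Z) = -12 - 1*⅙ = -12 - ⅙ = -73/6)
j(O) = -223/6 (j(O) = -73/6 - 25 = -223/6)
j(M(-1)) - 1*(-3199) = -223/6 - 1*(-3199) = -223/6 + 3199 = 18971/6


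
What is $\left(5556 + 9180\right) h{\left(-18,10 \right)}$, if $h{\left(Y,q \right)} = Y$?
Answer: $-265248$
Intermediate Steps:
$\left(5556 + 9180\right) h{\left(-18,10 \right)} = \left(5556 + 9180\right) \left(-18\right) = 14736 \left(-18\right) = -265248$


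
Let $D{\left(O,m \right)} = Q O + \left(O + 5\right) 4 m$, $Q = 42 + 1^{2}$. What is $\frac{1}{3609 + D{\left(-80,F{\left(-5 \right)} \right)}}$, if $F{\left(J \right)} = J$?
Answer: $\frac{1}{1669} \approx 0.00059916$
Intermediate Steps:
$Q = 43$ ($Q = 42 + 1 = 43$)
$D{\left(O,m \right)} = 43 O + m \left(20 + 4 O\right)$ ($D{\left(O,m \right)} = 43 O + \left(O + 5\right) 4 m = 43 O + \left(5 + O\right) 4 m = 43 O + \left(20 + 4 O\right) m = 43 O + m \left(20 + 4 O\right)$)
$\frac{1}{3609 + D{\left(-80,F{\left(-5 \right)} \right)}} = \frac{1}{3609 + \left(20 \left(-5\right) + 43 \left(-80\right) + 4 \left(-80\right) \left(-5\right)\right)} = \frac{1}{3609 - 1940} = \frac{1}{1669}$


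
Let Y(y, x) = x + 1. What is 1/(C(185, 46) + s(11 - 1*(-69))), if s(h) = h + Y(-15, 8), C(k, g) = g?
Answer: 1/135 ≈ 0.0074074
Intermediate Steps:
Y(y, x) = 1 + x
s(h) = 9 + h (s(h) = h + (1 + 8) = h + 9 = 9 + h)
1/(C(185, 46) + s(11 - 1*(-69))) = 1/(46 + (9 + (11 - 1*(-69)))) = 1/(46 + (9 + (11 + 69))) = 1/(46 + (9 + 80)) = 1/(46 + 89) = 1/135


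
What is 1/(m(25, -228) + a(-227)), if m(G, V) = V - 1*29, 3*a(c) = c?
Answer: -3/998 ≈ -0.0030060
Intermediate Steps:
a(c) = c/3
m(G, V) = -29 + V (m(G, V) = V - 29 = -29 + V)
1/(m(25, -228) + a(-227)) = 1/((-29 - 228) + (1/3)*(-227)) = 1/(-257 - 227/3) = 1/(-998/3) = -3/998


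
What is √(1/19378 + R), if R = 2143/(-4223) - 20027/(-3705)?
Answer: √450250739389588613704410/303192354270 ≈ 2.2131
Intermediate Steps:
R = 76634206/15646215 (R = 2143*(-1/4223) - 20027*(-1/3705) = -2143/4223 + 20027/3705 = 76634206/15646215 ≈ 4.8979)
√(1/19378 + R) = √(1/19378 + 76634206/15646215) = √(1485033290083/303192354270) = √450250739389588613704410/303192354270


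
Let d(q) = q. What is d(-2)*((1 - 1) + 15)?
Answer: -30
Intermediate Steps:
d(-2)*((1 - 1) + 15) = -2*((1 - 1) + 15) = -2*(0 + 15) = -2*15 = -30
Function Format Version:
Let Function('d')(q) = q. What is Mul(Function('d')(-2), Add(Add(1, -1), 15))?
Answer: -30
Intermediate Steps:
Mul(Function('d')(-2), Add(Add(1, -1), 15)) = Mul(-2, Add(Add(1, -1), 15)) = Mul(-2, Add(0, 15)) = Mul(-2, 15) = -30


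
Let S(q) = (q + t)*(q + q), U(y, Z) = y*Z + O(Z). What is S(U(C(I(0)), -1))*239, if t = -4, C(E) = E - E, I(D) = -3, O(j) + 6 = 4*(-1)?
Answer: 66920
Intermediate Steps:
O(j) = -10 (O(j) = -6 + 4*(-1) = -6 - 4 = -10)
C(E) = 0
U(y, Z) = -10 + Z*y (U(y, Z) = y*Z - 10 = Z*y - 10 = -10 + Z*y)
S(q) = 2*q*(-4 + q) (S(q) = (q - 4)*(q + q) = (-4 + q)*(2*q) = 2*q*(-4 + q))
S(U(C(I(0)), -1))*239 = (2*(-10 - 1*0)*(-4 + (-10 - 1*0)))*239 = (2*(-10 + 0)*(-4 + (-10 + 0)))*239 = (2*(-10)*(-4 - 10))*239 = (2*(-10)*(-14))*239 = 280*239 = 66920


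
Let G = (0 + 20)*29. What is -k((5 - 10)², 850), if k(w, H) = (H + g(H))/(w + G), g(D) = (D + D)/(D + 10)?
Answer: -7327/5203 ≈ -1.4082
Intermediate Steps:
g(D) = 2*D/(10 + D) (g(D) = (2*D)/(10 + D) = 2*D/(10 + D))
G = 580 (G = 20*29 = 580)
k(w, H) = (H + 2*H/(10 + H))/(580 + w) (k(w, H) = (H + 2*H/(10 + H))/(w + 580) = (H + 2*H/(10 + H))/(580 + w))
-k((5 - 10)², 850) = -850*(12 + 850)/((10 + 850)*(580 + (5 - 10)²)) = -850*862/(860*(580 + (-5)²)) = -850*862/(860*(580 + 25)) = -850*862/(860*605) = -1*7327/5203 = -7327/5203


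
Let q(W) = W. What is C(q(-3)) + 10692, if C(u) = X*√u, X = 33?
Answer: 10692 + 33*I*√3 ≈ 10692.0 + 57.158*I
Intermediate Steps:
C(u) = 33*√u
C(q(-3)) + 10692 = 33*√(-3) + 10692 = 33*(I*√3) + 10692 = 33*I*√3 + 10692 = 10692 + 33*I*√3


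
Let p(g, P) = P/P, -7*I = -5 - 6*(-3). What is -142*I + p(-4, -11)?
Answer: 1853/7 ≈ 264.71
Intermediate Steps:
I = -13/7 (I = -(-5 - 6*(-3))/7 = -(-5 + 18)/7 = -⅐*13 = -13/7 ≈ -1.8571)
p(g, P) = 1
-142*I + p(-4, -11) = -142*(-13/7) + 1 = 1846/7 + 1 = 1853/7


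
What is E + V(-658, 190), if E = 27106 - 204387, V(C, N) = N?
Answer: -177091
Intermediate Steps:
E = -177281
E + V(-658, 190) = -177281 + 190 = -177091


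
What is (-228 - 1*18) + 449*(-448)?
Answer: -201398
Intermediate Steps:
(-228 - 1*18) + 449*(-448) = (-228 - 18) - 201152 = -246 - 201152 = -201398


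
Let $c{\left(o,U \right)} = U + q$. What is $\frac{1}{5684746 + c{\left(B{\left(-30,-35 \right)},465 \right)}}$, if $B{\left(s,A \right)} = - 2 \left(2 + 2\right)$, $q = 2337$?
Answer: $\frac{1}{5687548} \approx 1.7582 \cdot 10^{-7}$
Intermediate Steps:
$B{\left(s,A \right)} = -8$ ($B{\left(s,A \right)} = \left(-2\right) 4 = -8$)
$c{\left(o,U \right)} = 2337 + U$ ($c{\left(o,U \right)} = U + 2337 = 2337 + U$)
$\frac{1}{5684746 + c{\left(B{\left(-30,-35 \right)},465 \right)}} = \frac{1}{5684746 + \left(2337 + 465\right)} = \frac{1}{5684746 + 2802} = \frac{1}{5687548}$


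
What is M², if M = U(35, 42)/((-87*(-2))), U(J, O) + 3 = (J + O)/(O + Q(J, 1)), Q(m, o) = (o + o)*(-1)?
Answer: 1849/48441600 ≈ 3.8170e-5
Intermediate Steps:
Q(m, o) = -2*o (Q(m, o) = (2*o)*(-1) = -2*o)
U(J, O) = -3 + (J + O)/(-2 + O) (U(J, O) = -3 + (J + O)/(O - 2*1) = -3 + (J + O)/(O - 2) = -3 + (J + O)/(-2 + O))
M = -43/6960 (M = ((6 + 35 - 2*42)/(-2 + 42))/((-87*(-2))) = ((6 + 35 - 84)/40)/174 = ((1/40)*(-43))*(1/174) = -43/40*1/174 = -43/6960 ≈ -0.0061782)
M² = (-43/6960)² = 1849/48441600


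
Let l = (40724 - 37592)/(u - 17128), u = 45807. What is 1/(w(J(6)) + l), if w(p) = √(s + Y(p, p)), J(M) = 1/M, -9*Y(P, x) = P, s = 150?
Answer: -4850421912/6660776638163 + 2467455123*√48594/6660776638163 ≈ 0.080933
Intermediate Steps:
Y(P, x) = -P/9
w(p) = √(150 - p/9)
l = 3132/28679 (l = (40724 - 37592)/(45807 - 17128) = 3132/28679 ≈ 0.10921)
1/(w(J(6)) + l) = 1/(√(1350 - 1/6)/3 + 3132/28679) = 1/(√(1350 - 1*⅙)/3 + 3132/28679) = 1/(√(1350 - ⅙)/3 + 3132/28679) = 1/(√(8099/6)/3 + 3132/28679) = 1/((√48594/6)/3 + 3132/28679) = 1/(√48594/18 + 3132/28679) = 1/(3132/28679 + √48594/18)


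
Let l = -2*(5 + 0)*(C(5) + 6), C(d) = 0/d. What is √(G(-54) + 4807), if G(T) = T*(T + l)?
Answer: √10963 ≈ 104.70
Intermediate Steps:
C(d) = 0
l = -60 (l = -2*(5 + 0)*(0 + 6) = -10*6 = -2*30 = -60)
G(T) = T*(-60 + T) (G(T) = T*(T - 60) = T*(-60 + T))
√(G(-54) + 4807) = √(-54*(-60 - 54) + 4807) = √(-54*(-114) + 4807) = √(6156 + 4807) = √10963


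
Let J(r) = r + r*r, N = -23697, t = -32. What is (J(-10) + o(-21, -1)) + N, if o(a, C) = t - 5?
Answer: -23644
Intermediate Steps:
o(a, C) = -37 (o(a, C) = -32 - 5 = -37)
J(r) = r + r**2
(J(-10) + o(-21, -1)) + N = (-10*(1 - 10) - 37) - 23697 = (-10*(-9) - 37) - 23697 = (90 - 37) - 23697 = 53 - 23697 = -23644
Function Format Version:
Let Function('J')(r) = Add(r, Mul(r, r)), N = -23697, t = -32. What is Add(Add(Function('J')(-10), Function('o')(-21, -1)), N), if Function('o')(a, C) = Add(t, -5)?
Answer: -23644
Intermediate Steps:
Function('o')(a, C) = -37 (Function('o')(a, C) = Add(-32, -5) = -37)
Function('J')(r) = Add(r, Pow(r, 2))
Add(Add(Function('J')(-10), Function('o')(-21, -1)), N) = Add(Add(Mul(-10, Add(1, -10)), -37), -23697) = Add(Add(Mul(-10, -9), -37), -23697) = Add(Add(90, -37), -23697) = Add(53, -23697) = -23644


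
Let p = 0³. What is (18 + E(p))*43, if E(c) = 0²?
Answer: 774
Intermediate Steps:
p = 0
E(c) = 0
(18 + E(p))*43 = (18 + 0)*43 = 18*43 = 774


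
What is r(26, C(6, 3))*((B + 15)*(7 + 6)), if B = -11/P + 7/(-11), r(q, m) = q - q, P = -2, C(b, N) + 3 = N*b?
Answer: 0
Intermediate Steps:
C(b, N) = -3 + N*b
r(q, m) = 0
B = 107/22 (B = -11/(-2) + 7/(-11) = -11*(-½) + 7*(-1/11) = 11/2 - 7/11 = 107/22 ≈ 4.8636)
r(26, C(6, 3))*((B + 15)*(7 + 6)) = 0*((107/22 + 15)*(7 + 6)) = 0*((437/22)*13) = 0*(5681/22) = 0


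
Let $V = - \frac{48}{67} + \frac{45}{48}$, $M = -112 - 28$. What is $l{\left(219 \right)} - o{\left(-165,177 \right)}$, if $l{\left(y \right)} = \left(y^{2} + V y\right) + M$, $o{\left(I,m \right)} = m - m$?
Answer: $\frac{51316015}{1072} \approx 47869.0$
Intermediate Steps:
$M = -140$
$o{\left(I,m \right)} = 0$
$V = \frac{237}{1072}$ ($V = \left(-48\right) \frac{1}{67} + 45 \cdot \frac{1}{48} = - \frac{48}{67} + \frac{15}{16} = \frac{237}{1072} \approx 0.22108$)
$l{\left(y \right)} = -140 + y^{2} + \frac{237 y}{1072}$ ($l{\left(y \right)} = \left(y^{2} + \frac{237 y}{1072}\right) - 140 = -140 + y^{2} + \frac{237 y}{1072}$)
$l{\left(219 \right)} - o{\left(-165,177 \right)} = \left(-140 + 219^{2} + \frac{237}{1072} \cdot 219\right) - 0 = \left(-140 + 47961 + \frac{51903}{1072}\right) + 0 = \frac{51316015}{1072} + 0 = \frac{51316015}{1072}$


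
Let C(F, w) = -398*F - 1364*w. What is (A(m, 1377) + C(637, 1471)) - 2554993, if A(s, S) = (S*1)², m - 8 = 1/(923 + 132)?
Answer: -2918834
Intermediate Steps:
C(F, w) = -1364*w - 398*F
m = 8441/1055 (m = 8 + 1/(923 + 132) = 8 + 1/1055 = 8441/1055 ≈ 8.0009)
A(s, S) = S²
(A(m, 1377) + C(637, 1471)) - 2554993 = (1377² + (-1364*1471 - 398*637)) - 2554993 = (1896129 + (-2006444 - 253526)) - 2554993 = (1896129 - 2259970) - 2554993 = -363841 - 2554993 = -2918834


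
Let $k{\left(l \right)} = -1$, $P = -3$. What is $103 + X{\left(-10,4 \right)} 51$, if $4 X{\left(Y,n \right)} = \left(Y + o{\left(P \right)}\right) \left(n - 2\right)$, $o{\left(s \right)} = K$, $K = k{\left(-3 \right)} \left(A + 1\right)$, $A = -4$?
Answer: $- \frac{151}{2} \approx -75.5$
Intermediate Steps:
$K = 3$ ($K = - (-4 + 1) = \left(-1\right) \left(-3\right) = 3$)
$o{\left(s \right)} = 3$
$X{\left(Y,n \right)} = \frac{\left(-2 + n\right) \left(3 + Y\right)}{4}$ ($X{\left(Y,n \right)} = \frac{\left(Y + 3\right) \left(n - 2\right)}{4} = \frac{\left(3 + Y\right) \left(-2 + n\right)}{4} = \frac{\left(-2 + n\right) \left(3 + Y\right)}{4}$)
$103 + X{\left(-10,4 \right)} 51 = 103 + \left(- \frac{3}{2} - -5 + \frac{3}{4} \cdot 4 + \frac{1}{4} \left(-10\right) 4\right) 51 = 103 + \left(- \frac{3}{2} + 5 + 3 - 10\right) 51 = 103 - \frac{357}{2} = - \frac{151}{2}$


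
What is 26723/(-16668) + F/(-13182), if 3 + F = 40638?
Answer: -171594461/36619596 ≈ -4.6859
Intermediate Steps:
F = 40635 (F = -3 + 40638 = 40635)
26723/(-16668) + F/(-13182) = 26723/(-16668) + 40635/(-13182) = 26723*(-1/16668) + 40635*(-1/13182) = -26723/16668 - 13545/4394 = -171594461/36619596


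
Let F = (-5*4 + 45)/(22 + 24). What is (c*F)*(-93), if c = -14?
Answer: 16275/23 ≈ 707.61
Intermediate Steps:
F = 25/46 (F = (-20 + 45)/46 = 25*(1/46) = 25/46 ≈ 0.54348)
(c*F)*(-93) = -14*25/46*(-93) = -175/23*(-93) = 16275/23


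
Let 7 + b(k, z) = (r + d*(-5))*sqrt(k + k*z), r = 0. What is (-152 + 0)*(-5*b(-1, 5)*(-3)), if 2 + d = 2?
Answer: 15960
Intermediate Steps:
d = 0 (d = -2 + 2 = 0)
b(k, z) = -7 (b(k, z) = -7 + (0 + 0*(-5))*sqrt(k + k*z) = -7 + (0 + 0)*sqrt(k + k*z) = -7 + 0*sqrt(k + k*z) = -7 + 0 = -7)
(-152 + 0)*(-5*b(-1, 5)*(-3)) = (-152 + 0)*(-5*(-7)*(-3)) = -5320*(-3) = -152*(-105) = 15960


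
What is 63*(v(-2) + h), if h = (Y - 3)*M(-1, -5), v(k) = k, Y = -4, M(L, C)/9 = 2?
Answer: -8064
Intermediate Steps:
M(L, C) = 18 (M(L, C) = 9*2 = 18)
h = -126 (h = (-4 - 3)*18 = -7*18 = -126)
63*(v(-2) + h) = 63*(-2 - 126) = 63*(-128) = -8064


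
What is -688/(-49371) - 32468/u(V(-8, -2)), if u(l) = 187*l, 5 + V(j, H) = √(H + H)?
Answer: 8018619164/267738933 + 64936*I/5423 ≈ 29.949 + 11.974*I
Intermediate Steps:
V(j, H) = -5 + √2*√H (V(j, H) = -5 + √(H + H) = -5 + √(2*H) = -5 + √2*√H)
-688/(-49371) - 32468/u(V(-8, -2)) = -688/(-49371) - 32468*1/(187*(-5 + √2*√(-2))) = -688*(-1/49371) - 32468*1/(187*(-5 + √2*(I*√2))) = 688/49371 - (-162340/5423 - 64936*I/5423) = 688/49371 - 32468*(-935 - 374*I)/1014101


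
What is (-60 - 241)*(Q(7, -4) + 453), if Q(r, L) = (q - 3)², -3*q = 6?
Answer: -143878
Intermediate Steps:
q = -2 (q = -⅓*6 = -2)
Q(r, L) = 25 (Q(r, L) = (-2 - 3)² = (-5)² = 25)
(-60 - 241)*(Q(7, -4) + 453) = (-60 - 241)*(25 + 453) = -301*478 = -143878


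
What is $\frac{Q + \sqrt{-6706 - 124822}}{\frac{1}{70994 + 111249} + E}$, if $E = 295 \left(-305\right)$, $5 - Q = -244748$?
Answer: $- \frac{44604520979}{16397313924} - \frac{182243 i \sqrt{32882}}{8198656962} \approx -2.7202 - 0.0040308 i$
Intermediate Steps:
$Q = 244753$ ($Q = 5 - -244748 = 5 + 244748 = 244753$)
$E = -89975$
$\frac{Q + \sqrt{-6706 - 124822}}{\frac{1}{70994 + 111249} + E} = \frac{244753 + \sqrt{-6706 - 124822}}{\frac{1}{70994 + 111249} - 89975} = \frac{244753 + \sqrt{-131528}}{\frac{1}{182243} - 89975} = \frac{244753 + 2 i \sqrt{32882}}{\frac{1}{182243} - 89975} = \frac{244753 + 2 i \sqrt{32882}}{- \frac{16397313924}{182243}} = \left(244753 + 2 i \sqrt{32882}\right) \left(- \frac{182243}{16397313924}\right) = - \frac{44604520979}{16397313924} - \frac{182243 i \sqrt{32882}}{8198656962}$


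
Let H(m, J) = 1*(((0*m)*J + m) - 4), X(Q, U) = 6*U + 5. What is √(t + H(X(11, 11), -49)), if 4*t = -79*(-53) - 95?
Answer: √1090 ≈ 33.015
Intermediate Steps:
t = 1023 (t = (-79*(-53) - 95)/4 = (4187 - 95)/4 = (¼)*4092 = 1023)
X(Q, U) = 5 + 6*U
H(m, J) = -4 + m (H(m, J) = 1*((0*J + m) - 4) = 1*((0 + m) - 4) = 1*(m - 4) = 1*(-4 + m) = -4 + m)
√(t + H(X(11, 11), -49)) = √(1023 + (-4 + (5 + 6*11))) = √(1023 + (-4 + (5 + 66))) = √(1023 + (-4 + 71)) = √(1023 + 67) = √1090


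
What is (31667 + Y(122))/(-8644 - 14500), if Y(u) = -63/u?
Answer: -3863311/2823568 ≈ -1.3682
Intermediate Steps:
(31667 + Y(122))/(-8644 - 14500) = (31667 - 63/122)/(-8644 - 14500) = (31667 - 63*1/122)/(-23144) = (31667 - 63/122)*(-1/23144) = (3863311/122)*(-1/23144) = -3863311/2823568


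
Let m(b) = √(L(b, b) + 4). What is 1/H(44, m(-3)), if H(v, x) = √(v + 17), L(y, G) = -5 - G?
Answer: √61/61 ≈ 0.12804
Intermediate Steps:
m(b) = √(-1 - b) (m(b) = √((-5 - b) + 4) = √(-1 - b))
H(v, x) = √(17 + v)
1/H(44, m(-3)) = 1/(√(17 + 44)) = 1/(√61) = √61/61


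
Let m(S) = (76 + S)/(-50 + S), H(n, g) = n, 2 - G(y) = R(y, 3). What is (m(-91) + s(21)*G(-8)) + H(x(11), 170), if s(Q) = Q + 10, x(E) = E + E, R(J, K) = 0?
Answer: 3953/47 ≈ 84.106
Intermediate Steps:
G(y) = 2 (G(y) = 2 - 1*0 = 2 + 0 = 2)
x(E) = 2*E
s(Q) = 10 + Q
m(S) = (76 + S)/(-50 + S)
(m(-91) + s(21)*G(-8)) + H(x(11), 170) = ((76 - 91)/(-50 - 91) + (10 + 21)*2) + 2*11 = (-15/(-141) + 31*2) + 22 = (-1/141*(-15) + 62) + 22 = (5/47 + 62) + 22 = 2919/47 + 22 = 3953/47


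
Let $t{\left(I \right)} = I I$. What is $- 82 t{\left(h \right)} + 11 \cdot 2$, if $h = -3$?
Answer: $-716$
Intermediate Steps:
$t{\left(I \right)} = I^{2}$
$- 82 t{\left(h \right)} + 11 \cdot 2 = - 82 \left(-3\right)^{2} + 11 \cdot 2 = \left(-82\right) 9 + 22 = -738 + 22 = -716$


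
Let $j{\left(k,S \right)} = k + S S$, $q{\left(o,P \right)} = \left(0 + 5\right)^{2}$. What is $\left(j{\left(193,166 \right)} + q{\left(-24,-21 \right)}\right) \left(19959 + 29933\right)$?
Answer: $1385700408$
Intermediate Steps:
$q{\left(o,P \right)} = 25$ ($q{\left(o,P \right)} = 5^{2} = 25$)
$j{\left(k,S \right)} = k + S^{2}$
$\left(j{\left(193,166 \right)} + q{\left(-24,-21 \right)}\right) \left(19959 + 29933\right) = \left(\left(193 + 166^{2}\right) + 25\right) \left(19959 + 29933\right) = \left(\left(193 + 27556\right) + 25\right) 49892 = \left(27749 + 25\right) 49892 = 27774 \cdot 49892 = 1385700408$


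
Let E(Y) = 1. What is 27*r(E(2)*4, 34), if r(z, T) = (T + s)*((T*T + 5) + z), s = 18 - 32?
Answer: 629100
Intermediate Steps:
s = -14
r(z, T) = (-14 + T)*(5 + z + T²) (r(z, T) = (T - 14)*((T*T + 5) + z) = (-14 + T)*((T² + 5) + z) = (-14 + T)*((5 + T²) + z) = (-14 + T)*(5 + z + T²))
27*r(E(2)*4, 34) = 27*(-70 + 34³ - 14*4 - 14*34² + 5*34 + 34*(1*4)) = 27*(-70 + 39304 - 14*4 - 14*1156 + 170 + 34*4) = 27*(-70 + 39304 - 56 - 16184 + 170 + 136) = 27*23300 = 629100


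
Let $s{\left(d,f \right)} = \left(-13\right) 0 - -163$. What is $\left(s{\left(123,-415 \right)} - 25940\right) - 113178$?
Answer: $-138955$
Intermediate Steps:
$s{\left(d,f \right)} = 163$ ($s{\left(d,f \right)} = 0 + 163 = 163$)
$\left(s{\left(123,-415 \right)} - 25940\right) - 113178 = \left(163 - 25940\right) - 113178 = -25777 - 113178 = -138955$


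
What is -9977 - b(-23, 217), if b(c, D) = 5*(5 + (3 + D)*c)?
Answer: 15298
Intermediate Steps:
b(c, D) = 25 + 5*c*(3 + D) (b(c, D) = 5*(5 + c*(3 + D)) = 25 + 5*c*(3 + D))
-9977 - b(-23, 217) = -9977 - (25 + 15*(-23) + 5*217*(-23)) = -9977 - (25 - 345 - 24955) = -9977 - 1*(-25275) = -9977 + 25275 = 15298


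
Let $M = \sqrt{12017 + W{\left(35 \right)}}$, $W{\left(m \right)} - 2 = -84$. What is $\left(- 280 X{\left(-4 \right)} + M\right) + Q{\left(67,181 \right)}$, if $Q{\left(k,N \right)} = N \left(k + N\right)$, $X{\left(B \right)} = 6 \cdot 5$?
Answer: $36488 + \sqrt{11935} \approx 36597.0$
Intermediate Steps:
$W{\left(m \right)} = -82$ ($W{\left(m \right)} = 2 - 84 = -82$)
$X{\left(B \right)} = 30$
$M = \sqrt{11935}$ ($M = \sqrt{12017 - 82} = \sqrt{11935} \approx 109.25$)
$Q{\left(k,N \right)} = N \left(N + k\right)$
$\left(- 280 X{\left(-4 \right)} + M\right) + Q{\left(67,181 \right)} = \left(\left(-280\right) 30 + \sqrt{11935}\right) + 181 \left(181 + 67\right) = \left(-8400 + \sqrt{11935}\right) + 181 \cdot 248 = \left(-8400 + \sqrt{11935}\right) + 44888 = 36488 + \sqrt{11935}$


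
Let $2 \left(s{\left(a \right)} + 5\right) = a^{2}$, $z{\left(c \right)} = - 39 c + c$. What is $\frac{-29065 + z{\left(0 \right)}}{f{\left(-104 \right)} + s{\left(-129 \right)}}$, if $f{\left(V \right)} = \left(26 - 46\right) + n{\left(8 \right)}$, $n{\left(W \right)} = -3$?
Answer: $- \frac{11626}{3317} \approx -3.505$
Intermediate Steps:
$z{\left(c \right)} = - 38 c$
$s{\left(a \right)} = -5 + \frac{a^{2}}{2}$
$f{\left(V \right)} = -23$ ($f{\left(V \right)} = \left(26 - 46\right) - 3 = -20 - 3 = -23$)
$\frac{-29065 + z{\left(0 \right)}}{f{\left(-104 \right)} + s{\left(-129 \right)}} = \frac{-29065 - 0}{-23 - \left(5 - \frac{\left(-129\right)^{2}}{2}\right)} = \frac{-29065 + 0}{-23 + \left(-5 + \frac{1}{2} \cdot 16641\right)} = - \frac{29065}{-23 + \left(-5 + \frac{16641}{2}\right)} = - \frac{29065}{-23 + \frac{16631}{2}} = - \frac{29065}{\frac{16585}{2}} = \left(-29065\right) \frac{2}{16585} = - \frac{11626}{3317}$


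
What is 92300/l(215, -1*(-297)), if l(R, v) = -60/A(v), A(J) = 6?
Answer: -9230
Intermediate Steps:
l(R, v) = -10 (l(R, v) = -60/6 = -60*⅙ = -10)
92300/l(215, -1*(-297)) = 92300/(-10) = 92300*(-⅒) = -9230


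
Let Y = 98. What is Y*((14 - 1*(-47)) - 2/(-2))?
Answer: 6076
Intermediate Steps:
Y*((14 - 1*(-47)) - 2/(-2)) = 98*((14 - 1*(-47)) - 2/(-2)) = 98*((14 + 47) - 2*(-½)) = 98*(61 + 1) = 98*62 = 6076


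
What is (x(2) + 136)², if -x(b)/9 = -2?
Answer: 23716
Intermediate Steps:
x(b) = 18 (x(b) = -9*(-2) = 18)
(x(2) + 136)² = (18 + 136)² = 154² = 23716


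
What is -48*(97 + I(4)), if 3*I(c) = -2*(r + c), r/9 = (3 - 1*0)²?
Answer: -1936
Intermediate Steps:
r = 81 (r = 9*(3 - 1*0)² = 9*(3 + 0)² = 9*3² = 9*9 = 81)
I(c) = -54 - 2*c/3 (I(c) = (-2*(81 + c))/3 = (-162 - 2*c)/3 = -54 - 2*c/3)
-48*(97 + I(4)) = -48*(97 + (-54 - ⅔*4)) = -48*(97 + (-54 - 8/3)) = -48*(97 - 170/3) = -48*121/3 = -1936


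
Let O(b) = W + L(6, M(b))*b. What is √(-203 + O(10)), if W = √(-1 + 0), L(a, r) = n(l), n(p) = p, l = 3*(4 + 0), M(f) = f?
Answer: √(-83 + I) ≈ 0.05488 + 9.1106*I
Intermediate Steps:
l = 12 (l = 3*4 = 12)
L(a, r) = 12
W = I (W = √(-1) = I ≈ 1.0*I)
O(b) = I + 12*b
√(-203 + O(10)) = √(-203 + (I + 12*10)) = √(-203 + (I + 120)) = √(-203 + (120 + I)) = √(-83 + I)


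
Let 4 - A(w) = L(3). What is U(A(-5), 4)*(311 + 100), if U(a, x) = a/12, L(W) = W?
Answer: 137/4 ≈ 34.250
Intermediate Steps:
A(w) = 1 (A(w) = 4 - 1*3 = 4 - 3 = 1)
U(a, x) = a/12 (U(a, x) = a*(1/12) = a/12)
U(A(-5), 4)*(311 + 100) = ((1/12)*1)*(311 + 100) = (1/12)*411 = 137/4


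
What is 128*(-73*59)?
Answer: -551296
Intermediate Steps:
128*(-73*59) = 128*(-4307) = -551296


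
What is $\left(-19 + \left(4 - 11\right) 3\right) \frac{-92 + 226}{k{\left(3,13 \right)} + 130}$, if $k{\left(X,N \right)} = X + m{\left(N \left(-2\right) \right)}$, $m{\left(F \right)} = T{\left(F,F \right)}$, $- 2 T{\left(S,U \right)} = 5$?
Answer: $- \frac{10720}{261} \approx -41.073$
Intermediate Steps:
$T{\left(S,U \right)} = - \frac{5}{2}$ ($T{\left(S,U \right)} = \left(- \frac{1}{2}\right) 5 = - \frac{5}{2}$)
$m{\left(F \right)} = - \frac{5}{2}$
$k{\left(X,N \right)} = - \frac{5}{2} + X$ ($k{\left(X,N \right)} = X - \frac{5}{2} = - \frac{5}{2} + X$)
$\left(-19 + \left(4 - 11\right) 3\right) \frac{-92 + 226}{k{\left(3,13 \right)} + 130} = \left(-19 + \left(4 - 11\right) 3\right) \frac{-92 + 226}{\left(- \frac{5}{2} + 3\right) + 130} = \left(-19 - 21\right) \frac{134}{\frac{1}{2} + 130} = \left(-19 - 21\right) \frac{134}{\frac{261}{2}} = - 40 \cdot 134 \cdot \frac{2}{261} = \left(-40\right) \frac{268}{261} = - \frac{10720}{261}$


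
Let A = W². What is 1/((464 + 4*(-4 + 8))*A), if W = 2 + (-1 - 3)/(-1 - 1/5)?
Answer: 3/40960 ≈ 7.3242e-5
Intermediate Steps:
W = 16/3 (W = 2 - 4/(-1 - 1*⅕) = 2 - 4/(-1 - ⅕) = 2 - 4/(-6/5) = 2 - 4*(-⅚) = 2 + 10/3 = 16/3 ≈ 5.3333)
A = 256/9 (A = (16/3)² = 256/9 ≈ 28.444)
1/((464 + 4*(-4 + 8))*A) = 1/((464 + 4*(-4 + 8))*(256/9)) = 1/((464 + 4*4)*(256/9)) = 1/((464 + 16)*(256/9)) = 1/(480*(256/9)) = 1/(40960/3) = 3/40960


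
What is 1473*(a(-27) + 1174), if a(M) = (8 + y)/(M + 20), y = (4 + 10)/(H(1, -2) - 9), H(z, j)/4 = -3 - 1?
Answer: 302353872/175 ≈ 1.7277e+6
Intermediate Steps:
H(z, j) = -16 (H(z, j) = 4*(-3 - 1) = 4*(-4) = -16)
y = -14/25 (y = (4 + 10)/(-16 - 9) = 14/(-25) = 14*(-1/25) = -14/25 ≈ -0.56000)
a(M) = 186/(25*(20 + M)) (a(M) = (8 - 14/25)/(M + 20) = 186/(25*(20 + M)))
1473*(a(-27) + 1174) = 1473*(186/(25*(20 - 27)) + 1174) = 1473*((186/25)/(-7) + 1174) = 1473*((186/25)*(-⅐) + 1174) = 1473*(-186/175 + 1174) = 1473*(205264/175) = 302353872/175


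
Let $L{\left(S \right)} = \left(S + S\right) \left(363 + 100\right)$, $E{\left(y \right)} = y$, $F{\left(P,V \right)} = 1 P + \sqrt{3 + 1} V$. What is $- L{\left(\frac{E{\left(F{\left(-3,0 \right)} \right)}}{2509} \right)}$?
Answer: $\frac{2778}{2509} \approx 1.1072$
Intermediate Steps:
$F{\left(P,V \right)} = P + 2 V$ ($F{\left(P,V \right)} = P + \sqrt{4} V = P + 2 V$)
$L{\left(S \right)} = 926 S$ ($L{\left(S \right)} = 2 S 463 = 926 S$)
$- L{\left(\frac{E{\left(F{\left(-3,0 \right)} \right)}}{2509} \right)} = - 926 \frac{-3 + 2 \cdot 0}{2509} = - 926 \left(-3 + 0\right) \frac{1}{2509} = - 926 \left(\left(-3\right) \frac{1}{2509}\right) = - \frac{926 \left(-3\right)}{2509} = \left(-1\right) \left(- \frac{2778}{2509}\right) = \frac{2778}{2509}$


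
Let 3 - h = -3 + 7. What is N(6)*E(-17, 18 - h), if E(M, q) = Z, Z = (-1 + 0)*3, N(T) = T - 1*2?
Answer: -12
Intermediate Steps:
N(T) = -2 + T (N(T) = T - 2 = -2 + T)
h = -1 (h = 3 - (-3 + 7) = 3 - 1*4 = 3 - 4 = -1)
Z = -3 (Z = -1*3 = -3)
E(M, q) = -3
N(6)*E(-17, 18 - h) = (-2 + 6)*(-3) = 4*(-3) = -12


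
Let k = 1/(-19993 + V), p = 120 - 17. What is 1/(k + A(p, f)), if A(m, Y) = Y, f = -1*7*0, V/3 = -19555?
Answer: -78658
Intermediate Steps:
V = -58665 (V = 3*(-19555) = -58665)
f = 0 (f = -7*0 = 0)
p = 103
k = -1/78658 (k = 1/(-19993 - 58665) = 1/(-78658) = -1/78658 ≈ -1.2713e-5)
1/(k + A(p, f)) = 1/(-1/78658 + 0) = 1/(-1/78658) = -78658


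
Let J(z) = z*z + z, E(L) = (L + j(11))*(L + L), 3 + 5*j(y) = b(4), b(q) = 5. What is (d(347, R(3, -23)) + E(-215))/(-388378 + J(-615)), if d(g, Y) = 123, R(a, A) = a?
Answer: -92401/10768 ≈ -8.5811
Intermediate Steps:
j(y) = ⅖ (j(y) = -⅗ + (⅕)*5 = -⅗ + 1 = ⅖)
E(L) = 2*L*(⅖ + L) (E(L) = (L + ⅖)*(L + L) = (⅖ + L)*(2*L) = 2*L*(⅖ + L))
J(z) = z + z² (J(z) = z² + z = z + z²)
(d(347, R(3, -23)) + E(-215))/(-388378 + J(-615)) = (123 + (⅖)*(-215)*(2 + 5*(-215)))/(-388378 - 615*(1 - 615)) = (123 + (⅖)*(-215)*(2 - 1075))/(-388378 - 615*(-614)) = (123 + (⅖)*(-215)*(-1073))/(-388378 + 377610) = (123 + 92278)/(-10768) = 92401*(-1/10768) = -92401/10768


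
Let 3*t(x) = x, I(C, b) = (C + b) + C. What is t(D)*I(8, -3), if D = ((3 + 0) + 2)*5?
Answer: 325/3 ≈ 108.33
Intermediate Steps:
I(C, b) = b + 2*C
D = 25 (D = (3 + 2)*5 = 5*5 = 25)
t(x) = x/3
t(D)*I(8, -3) = ((⅓)*25)*(-3 + 2*8) = 25*(-3 + 16)/3 = (25/3)*13 = 325/3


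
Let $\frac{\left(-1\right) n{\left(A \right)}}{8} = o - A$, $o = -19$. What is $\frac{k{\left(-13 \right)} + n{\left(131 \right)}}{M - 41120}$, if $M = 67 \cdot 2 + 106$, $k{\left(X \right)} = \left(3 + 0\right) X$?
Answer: $- \frac{1161}{40880} \approx -0.0284$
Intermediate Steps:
$k{\left(X \right)} = 3 X$
$n{\left(A \right)} = 152 + 8 A$ ($n{\left(A \right)} = - 8 \left(-19 - A\right) = 152 + 8 A$)
$M = 240$ ($M = 134 + 106 = 240$)
$\frac{k{\left(-13 \right)} + n{\left(131 \right)}}{M - 41120} = \frac{3 \left(-13\right) + \left(152 + 8 \cdot 131\right)}{240 - 41120} = \frac{-39 + \left(152 + 1048\right)}{-40880} = \left(-39 + 1200\right) \left(- \frac{1}{40880}\right) = 1161 \left(- \frac{1}{40880}\right) = - \frac{1161}{40880}$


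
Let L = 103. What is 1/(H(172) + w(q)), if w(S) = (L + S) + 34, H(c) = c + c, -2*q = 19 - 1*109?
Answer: 1/526 ≈ 0.0019011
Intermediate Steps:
q = 45 (q = -(19 - 1*109)/2 = -(19 - 109)/2 = -1/2*(-90) = 45)
H(c) = 2*c
w(S) = 137 + S (w(S) = (103 + S) + 34 = 137 + S)
1/(H(172) + w(q)) = 1/(2*172 + (137 + 45)) = 1/(344 + 182) = 1/526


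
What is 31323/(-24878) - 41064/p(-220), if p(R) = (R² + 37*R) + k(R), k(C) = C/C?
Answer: -2282685495/1001613158 ≈ -2.2790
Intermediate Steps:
k(C) = 1
p(R) = 1 + R² + 37*R (p(R) = (R² + 37*R) + 1 = 1 + R² + 37*R)
31323/(-24878) - 41064/p(-220) = 31323/(-24878) - 41064/(1 + (-220)² + 37*(-220)) = 31323*(-1/24878) - 41064/(1 + 48400 - 8140) = -31323/24878 - 41064/40261 = -2282685495/1001613158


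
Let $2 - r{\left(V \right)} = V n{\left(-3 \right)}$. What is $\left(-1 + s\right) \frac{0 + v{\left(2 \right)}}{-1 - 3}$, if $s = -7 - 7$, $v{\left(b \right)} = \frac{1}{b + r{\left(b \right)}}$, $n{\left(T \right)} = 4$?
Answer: $- \frac{15}{16} \approx -0.9375$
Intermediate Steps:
$r{\left(V \right)} = 2 - 4 V$ ($r{\left(V \right)} = 2 - V 4 = 2 - 4 V$)
$v{\left(b \right)} = \frac{1}{2 - 3 b}$ ($v{\left(b \right)} = \frac{1}{b - \left(-2 + 4 b\right)} = \frac{1}{2 - 3 b}$)
$s = -14$ ($s = -7 - 7 = -14$)
$\left(-1 + s\right) \frac{0 + v{\left(2 \right)}}{-1 - 3} = \left(-1 - 14\right) \frac{0 + \frac{1}{2 - 6}}{-1 - 3} = - 15 \frac{0 + \frac{1}{2 - 6}}{-4} = - 15 \left(0 + \frac{1}{-4}\right) \left(- \frac{1}{4}\right) = - 15 \left(0 - \frac{1}{4}\right) \left(- \frac{1}{4}\right) = - 15 \left(\left(- \frac{1}{4}\right) \left(- \frac{1}{4}\right)\right) = \left(-15\right) \frac{1}{16} = - \frac{15}{16}$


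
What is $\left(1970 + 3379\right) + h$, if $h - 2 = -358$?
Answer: $4993$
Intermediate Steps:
$h = -356$ ($h = 2 - 358 = -356$)
$\left(1970 + 3379\right) + h = \left(1970 + 3379\right) - 356 = 5349 - 356 = 4993$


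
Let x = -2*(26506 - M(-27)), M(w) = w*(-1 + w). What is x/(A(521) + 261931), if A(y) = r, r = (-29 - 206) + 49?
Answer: -10300/52349 ≈ -0.19676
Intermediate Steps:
r = -186 (r = -235 + 49 = -186)
A(y) = -186
x = -51500 (x = -2*(26506 - (-27)*(-1 - 27)) = -2*(26506 - (-27)*(-28)) = -2*(26506 - 1*756) = -2*(26506 - 756) = -2*25750 = -51500)
x/(A(521) + 261931) = -51500/(-186 + 261931) = -51500/261745 = -51500*1/261745 = -10300/52349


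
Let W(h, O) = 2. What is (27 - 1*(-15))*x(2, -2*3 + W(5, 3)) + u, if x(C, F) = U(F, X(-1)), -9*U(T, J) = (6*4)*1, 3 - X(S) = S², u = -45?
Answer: -157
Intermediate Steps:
X(S) = 3 - S²
U(T, J) = -8/3 (U(T, J) = -6*4/9 = -8/3)
x(C, F) = -8/3
(27 - 1*(-15))*x(2, -2*3 + W(5, 3)) + u = (27 - 1*(-15))*(-8/3) - 45 = (27 + 15)*(-8/3) - 45 = 42*(-8/3) - 45 = -112 - 45 = -157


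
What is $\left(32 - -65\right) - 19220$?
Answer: $-19123$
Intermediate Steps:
$\left(32 - -65\right) - 19220 = \left(32 + 65\right) - 19220 = 97 - 19220 = -19123$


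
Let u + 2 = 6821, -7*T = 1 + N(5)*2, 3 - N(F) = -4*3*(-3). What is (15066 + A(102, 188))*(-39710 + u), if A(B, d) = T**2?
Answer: -24420218969/49 ≈ -4.9837e+8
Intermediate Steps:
N(F) = -33 (N(F) = 3 - (-4*3)*(-3) = 3 - (-12)*(-3) = 3 - 1*36 = 3 - 36 = -33)
T = 65/7 (T = -(1 - 33*2)/7 = -(1 - 66)/7 = -1/7*(-65) = 65/7 ≈ 9.2857)
u = 6819 (u = -2 + 6821 = 6819)
A(B, d) = 4225/49 (A(B, d) = (65/7)**2 = 4225/49)
(15066 + A(102, 188))*(-39710 + u) = (15066 + 4225/49)*(-39710 + 6819) = (742459/49)*(-32891) = -24420218969/49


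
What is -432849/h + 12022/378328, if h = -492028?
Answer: 5302314284/5817124037 ≈ 0.91150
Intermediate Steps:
-432849/h + 12022/378328 = -432849/(-492028) + 12022/378328 = -432849*(-1/492028) + 12022*(1/378328) = 432849/492028 + 6011/189164 = 5302314284/5817124037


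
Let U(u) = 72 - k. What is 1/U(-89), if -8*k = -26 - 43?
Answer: 8/507 ≈ 0.015779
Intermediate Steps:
k = 69/8 (k = -(-26 - 43)/8 = -⅛*(-69) = 69/8 ≈ 8.6250)
U(u) = 507/8 (U(u) = 72 - 1*69/8 = 72 - 69/8 = 507/8)
1/U(-89) = 1/(507/8) = 8/507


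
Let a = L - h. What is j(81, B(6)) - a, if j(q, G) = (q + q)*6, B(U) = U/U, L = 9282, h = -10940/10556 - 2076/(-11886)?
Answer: -6206859033/746837 ≈ -8310.9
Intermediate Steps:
h = -643563/746837 (h = -10940*1/10556 - 2076*(-1/11886) = -2735/2639 + 346/1981 = -643563/746837 ≈ -0.86172)
B(U) = 1
j(q, G) = 12*q (j(q, G) = (2*q)*6 = 12*q)
a = 6932784597/746837 (a = 9282 - 1*(-643563/746837) = 9282 + 643563/746837 = 6932784597/746837 ≈ 9282.9)
j(81, B(6)) - a = 12*81 - 1*6932784597/746837 = 972 - 6932784597/746837 = -6206859033/746837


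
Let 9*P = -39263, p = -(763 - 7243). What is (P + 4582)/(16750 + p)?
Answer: 395/41814 ≈ 0.0094466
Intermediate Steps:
p = 6480 (p = -1*(-6480) = 6480)
P = -39263/9 (P = (⅑)*(-39263) = -39263/9 ≈ -4362.6)
(P + 4582)/(16750 + p) = (-39263/9 + 4582)/(16750 + 6480) = (1975/9)/23230 = (1975/9)*(1/23230) = 395/41814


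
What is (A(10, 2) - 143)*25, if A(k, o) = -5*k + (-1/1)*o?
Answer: -4875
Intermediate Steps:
A(k, o) = -o - 5*k (A(k, o) = -5*k + (-1*1)*o = -5*k - o = -o - 5*k)
(A(10, 2) - 143)*25 = ((-1*2 - 5*10) - 143)*25 = ((-2 - 50) - 143)*25 = (-52 - 143)*25 = -195*25 = -4875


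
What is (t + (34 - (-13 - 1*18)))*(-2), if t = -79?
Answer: 28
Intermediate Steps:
(t + (34 - (-13 - 1*18)))*(-2) = (-79 + (34 - (-13 - 1*18)))*(-2) = (-79 + (34 - (-13 - 18)))*(-2) = (-79 + (34 - 1*(-31)))*(-2) = (-79 + (34 + 31))*(-2) = (-79 + 65)*(-2) = -14*(-2) = 28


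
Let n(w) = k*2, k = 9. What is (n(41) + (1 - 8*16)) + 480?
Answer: 371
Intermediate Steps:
n(w) = 18 (n(w) = 9*2 = 18)
(n(41) + (1 - 8*16)) + 480 = (18 + (1 - 8*16)) + 480 = (18 + (1 - 128)) + 480 = (18 - 127) + 480 = -109 + 480 = 371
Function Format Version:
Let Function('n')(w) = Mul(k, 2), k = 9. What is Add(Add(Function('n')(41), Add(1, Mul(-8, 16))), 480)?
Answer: 371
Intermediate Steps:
Function('n')(w) = 18 (Function('n')(w) = Mul(9, 2) = 18)
Add(Add(Function('n')(41), Add(1, Mul(-8, 16))), 480) = Add(Add(18, Add(1, Mul(-8, 16))), 480) = Add(Add(18, Add(1, -128)), 480) = Add(Add(18, -127), 480) = Add(-109, 480) = 371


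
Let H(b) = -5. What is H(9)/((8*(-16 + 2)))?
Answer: 5/112 ≈ 0.044643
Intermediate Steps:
H(9)/((8*(-16 + 2))) = -5/(8*(-16 + 2)) = -5/(8*(-14)) = -5/(-112) = -1/112*(-5) = 5/112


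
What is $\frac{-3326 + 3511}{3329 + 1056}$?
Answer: $\frac{37}{877} \approx 0.042189$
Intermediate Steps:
$\frac{-3326 + 3511}{3329 + 1056} = \frac{185}{4385} = 185 \cdot \frac{1}{4385} = \frac{37}{877}$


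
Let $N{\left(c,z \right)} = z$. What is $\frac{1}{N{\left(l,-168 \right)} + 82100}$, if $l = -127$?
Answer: $\frac{1}{81932} \approx 1.2205 \cdot 10^{-5}$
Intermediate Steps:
$\frac{1}{N{\left(l,-168 \right)} + 82100} = \frac{1}{-168 + 82100} = \frac{1}{81932}$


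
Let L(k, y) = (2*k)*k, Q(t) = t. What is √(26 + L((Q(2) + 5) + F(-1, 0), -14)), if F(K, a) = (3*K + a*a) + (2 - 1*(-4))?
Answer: √226 ≈ 15.033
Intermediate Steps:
F(K, a) = 6 + a² + 3*K (F(K, a) = (3*K + a²) + (2 + 4) = (a² + 3*K) + 6 = 6 + a² + 3*K)
L(k, y) = 2*k²
√(26 + L((Q(2) + 5) + F(-1, 0), -14)) = √(26 + 2*((2 + 5) + (6 + 0² + 3*(-1)))²) = √(26 + 2*(7 + (6 + 0 - 3))²) = √(26 + 2*(7 + 3)²) = √(26 + 2*10²) = √(26 + 2*100) = √(26 + 200) = √226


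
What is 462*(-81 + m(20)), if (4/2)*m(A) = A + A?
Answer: -28182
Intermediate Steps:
m(A) = A (m(A) = (A + A)/2 = (2*A)/2 = A)
462*(-81 + m(20)) = 462*(-81 + 20) = 462*(-61) = -28182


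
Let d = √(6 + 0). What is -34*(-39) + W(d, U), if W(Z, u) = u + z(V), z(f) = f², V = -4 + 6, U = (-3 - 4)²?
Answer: 1379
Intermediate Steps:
U = 49 (U = (-7)² = 49)
V = 2
d = √6 ≈ 2.4495
W(Z, u) = 4 + u (W(Z, u) = u + 2² = u + 4 = 4 + u)
-34*(-39) + W(d, U) = -34*(-39) + (4 + 49) = 1326 + 53 = 1379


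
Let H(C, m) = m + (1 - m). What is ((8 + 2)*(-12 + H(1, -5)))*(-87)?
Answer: 9570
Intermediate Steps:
H(C, m) = 1
((8 + 2)*(-12 + H(1, -5)))*(-87) = ((8 + 2)*(-12 + 1))*(-87) = (10*(-11))*(-87) = -110*(-87) = 9570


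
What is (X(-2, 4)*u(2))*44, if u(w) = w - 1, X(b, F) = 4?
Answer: 176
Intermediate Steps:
u(w) = -1 + w
(X(-2, 4)*u(2))*44 = (4*(-1 + 2))*44 = (4*1)*44 = 4*44 = 176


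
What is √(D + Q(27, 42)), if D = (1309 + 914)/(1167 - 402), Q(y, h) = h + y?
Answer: 4*√32470/85 ≈ 8.4797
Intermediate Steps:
D = 247/85 (D = 2223/765 = 2223*(1/765) = 247/85 ≈ 2.9059)
√(D + Q(27, 42)) = √(247/85 + (42 + 27)) = √(247/85 + 69) = √(6112/85) = 4*√32470/85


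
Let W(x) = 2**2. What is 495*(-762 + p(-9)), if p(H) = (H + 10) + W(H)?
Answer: -374715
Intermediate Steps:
W(x) = 4
p(H) = 14 + H (p(H) = (H + 10) + 4 = (10 + H) + 4 = 14 + H)
495*(-762 + p(-9)) = 495*(-762 + (14 - 9)) = 495*(-762 + 5) = 495*(-757) = -374715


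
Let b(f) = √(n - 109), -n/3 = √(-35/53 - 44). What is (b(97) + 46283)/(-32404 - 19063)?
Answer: -46283/51467 - √(-306181 - 477*I*√13939)/2727751 ≈ -0.89929 + 0.0002037*I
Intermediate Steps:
n = -9*I*√13939/53 (n = -3*√(-35/53 - 44) = -9*I*√13939/53 ≈ -20.049*I)
b(f) = √(-109 - 9*I*√13939/53) (b(f) = √(-9*I*√13939/53 - 109) = √(-109 - 9*I*√13939/53))
(b(97) + 46283)/(-32404 - 19063) = (√(-306181 - 477*I*√13939)/53 + 46283)/(-32404 - 19063) = (46283 + √(-306181 - 477*I*√13939)/53)/(-51467) = (46283 + √(-306181 - 477*I*√13939)/53)*(-1/51467) = -46283/51467 - √(-306181 - 477*I*√13939)/2727751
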